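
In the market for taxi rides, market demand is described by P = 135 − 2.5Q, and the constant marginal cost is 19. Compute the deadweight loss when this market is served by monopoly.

DWL = 672.8

Perfect competition: P = MC = 19, so 135 − 2.5Q = 19 and Q = 46.4.
A monopolist chooses Q where MR = MC. MR = 135 − 5Q; setting this equal to 19 gives Q = 23.2 and P = 77.
DWL is the triangle between Q = 23.2 and Q = 46.4: ½·(46.4 − 23.2)·(77 − 19) = 672.8.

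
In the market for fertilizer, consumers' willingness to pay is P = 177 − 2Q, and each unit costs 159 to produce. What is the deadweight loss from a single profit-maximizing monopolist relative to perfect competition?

DWL = 20.25

Perfect competition: P = MC = 159, so 177 − 2Q = 159 and Q = 9.
A monopolist chooses Q where MR = MC. MR = 177 − 4Q; setting this equal to 159 gives Q = 4.5 and P = 168.
DWL is the triangle between Q = 4.5 and Q = 9: ½·(9 − 4.5)·(168 − 159) = 20.25.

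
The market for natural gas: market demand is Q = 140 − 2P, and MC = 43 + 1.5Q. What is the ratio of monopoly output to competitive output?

Inverting demand: P = 70 − 0.5Q.
A monopolist chooses Q where MR = MC. MR = 70 − Q; setting this equal to 43 + 1.5Q gives Q = 10.8 and P = 64.6.
Competitive equilibrium sets price equal to marginal cost: 70 − 0.5Q = 43 + 1.5Q, so Q = 13.5 and P = 63.25.
Ratio Q_m/Q_c = 10.8/13.5 = 0.8.

Q_m/Q_c = 0.8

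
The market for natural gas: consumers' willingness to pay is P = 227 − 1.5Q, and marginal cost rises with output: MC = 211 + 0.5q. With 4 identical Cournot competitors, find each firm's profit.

π_i = 7

With 4 symmetric Cournot firms, each firm's FOC gives 227 − 7.5q = 211 + 0.5q, so q = 2, Q = 4·2 = 8, and P = 215.
Each firm's profit = 215·2 − (211·2 + ½·0.5·2²) = 7.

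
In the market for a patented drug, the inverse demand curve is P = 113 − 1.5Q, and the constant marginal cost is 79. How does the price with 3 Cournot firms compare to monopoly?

Cournot: P = 87.5; Monopoly: P = 96

In a 3-firm Cournot equilibrium, symmetry and the first-order condition give q = (113 − 79)/(6) = 17/3. So Q = 17 and P = 87.5.
Monopoly sets MR = MC: 113 − 3Q = 79 ⇒ Q = 34/3, P = 113 − 1.5·34/3 = 96.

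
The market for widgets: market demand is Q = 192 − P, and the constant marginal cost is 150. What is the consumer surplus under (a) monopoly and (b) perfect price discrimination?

Monopoly: CS = 220.5; Perfect PD: CS = 0

Inverting demand: P = 192 − Q.
A monopolist chooses Q where MR = MC. MR = 192 − 2Q; setting this equal to 150 gives Q = 21 and P = 171.
CS = ½·(192 − 171)·21 = 220.5.
With perfect price discrimination, output is the efficient level Q = 42 (where demand meets MC), but every buyer pays their willingness to pay: CS = 0 and PS = total surplus.
CS = 0.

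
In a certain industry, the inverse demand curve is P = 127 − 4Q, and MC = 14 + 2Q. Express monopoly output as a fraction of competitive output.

Q_m/Q_c = 0.6

A monopolist chooses Q where MR = MC. MR = 127 − 8Q; setting this equal to 14 + 2Q gives Q = 11.3 and P = 81.8.
Under competition P = MC: 127 − 4Q = 14 + 2Q ⇒ Q = 113/6, P = 155/3.
Ratio Q_m/Q_c = 11.3/(113/6) = 0.6.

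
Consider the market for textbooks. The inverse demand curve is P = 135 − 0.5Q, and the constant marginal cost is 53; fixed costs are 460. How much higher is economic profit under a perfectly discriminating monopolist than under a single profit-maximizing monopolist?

Monopoly sets MR = MC: 135 − Q = 53 ⇒ Q = 82, P = 135 − 0.5·82 = 94.
Profit = (94 − 53)·82 − 460 = 2902.
With perfect price discrimination, output is the efficient level Q = 164 (where demand meets MC), but every buyer pays their willingness to pay: CS = 0 and PS = total surplus.
PS equals the full surplus area, 6724. Profit = 6724 − 460 = 6264.
Change in economic profit: 6264 − 2902 = 3362.

π rises by 3362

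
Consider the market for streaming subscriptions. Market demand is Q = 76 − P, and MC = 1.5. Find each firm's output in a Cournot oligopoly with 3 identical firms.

q_i = 18.625

Inverting demand: P = 76 − Q.
With 3 symmetric Cournot firms, each firm's FOC gives 76 − 4q = 1.5, so q = 18.625, Q = 3·18.625 = 55.875, and P = 20.125.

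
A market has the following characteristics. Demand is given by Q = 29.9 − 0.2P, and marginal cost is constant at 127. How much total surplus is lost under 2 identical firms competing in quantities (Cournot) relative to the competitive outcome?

Inverting demand: P = 149.5 − 5Q.
Perfect competition: P = MC = 127, so 149.5 − 5Q = 127 and Q = 4.5.
Cournot with 2 identical firms: the symmetric best-response condition is 149.5 − 15q = 127. Each firm produces q = 1.5, total output Q = 3, price P = 134.5.
DWL is the triangle between Q = 3 and Q = 4.5: ½·(4.5 − 3)·(134.5 − 127) = 5.625.

DWL = 5.625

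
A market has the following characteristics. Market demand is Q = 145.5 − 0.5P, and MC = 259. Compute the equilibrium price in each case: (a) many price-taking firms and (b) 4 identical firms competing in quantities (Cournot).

Competition: P = 259; Cournot: P = 265.4

Inverting demand: P = 291 − 2Q.
Competitive firms price at marginal cost: P = 259, giving Q = 16.
In a 4-firm Cournot equilibrium, symmetry and the first-order condition give q = (291 − 259)/(10) = 3.2. So Q = 12.8 and P = 265.4.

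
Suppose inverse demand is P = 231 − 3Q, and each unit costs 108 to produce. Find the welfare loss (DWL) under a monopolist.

Competitive firms price at marginal cost: P = 108, giving Q = 41.
A monopolist chooses Q where MR = MC. MR = 231 − 6Q; setting this equal to 108 gives Q = 20.5 and P = 169.5.
DWL is the triangle between Q = 20.5 and Q = 41: ½·(41 − 20.5)·(169.5 − 108) = 630.375.

DWL = 630.375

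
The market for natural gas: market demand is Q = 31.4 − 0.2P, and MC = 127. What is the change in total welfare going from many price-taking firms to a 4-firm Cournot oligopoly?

Inverting demand: P = 157 − 5Q.
Under competition P = MC = 127, so Q = (157 − 127)/5 = 6.
CS = ½·(157 − 127)·6 = 90; PS = (127 − 127)·6 = 0; TS = 90.
With 4 symmetric Cournot firms, each firm's FOC gives 157 − 25q = 127, so q = 1.2, Q = 4·1.2 = 4.8, and P = 133.
CS = ½·(157 − 133)·4.8 = 57.6; PS = (133 − 127)·4.8 = 28.8; TS = 86.4.
Change in total welfare: 86.4 − 90 = −3.6.

Total welfare falls by 3.6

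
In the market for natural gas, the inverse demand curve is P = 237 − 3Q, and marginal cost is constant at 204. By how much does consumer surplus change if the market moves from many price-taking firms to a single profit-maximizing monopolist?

Consumer surplus falls by 136.125

Perfect competition: P = MC = 204, so 237 − 3Q = 204 and Q = 11.
CS = ½·(237 − 204)·11 = 181.5.
Monopoly sets MR = MC: 237 − 6Q = 204 ⇒ Q = 5.5, P = 237 − 3·5.5 = 220.5.
CS = ½·(237 − 220.5)·5.5 = 45.375.
Change in consumer surplus: 45.375 − 181.5 = −136.125.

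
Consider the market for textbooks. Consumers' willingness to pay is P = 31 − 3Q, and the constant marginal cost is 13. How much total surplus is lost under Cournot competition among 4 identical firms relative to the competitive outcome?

Under competition P = MC = 13, so Q = (31 − 13)/3 = 6.
With 4 symmetric Cournot firms, each firm's FOC gives 31 − 15q = 13, so q = 1.2, Q = 4·1.2 = 4.8, and P = 16.6.
DWL is the triangle between Q = 4.8 and Q = 6: ½·(6 − 4.8)·(16.6 − 13) = 2.16.

DWL = 2.16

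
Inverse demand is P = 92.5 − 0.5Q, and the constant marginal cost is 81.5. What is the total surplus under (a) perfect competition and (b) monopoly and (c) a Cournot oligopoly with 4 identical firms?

Under competition P = MC = 81.5, so Q = (92.5 − 81.5)/0.5 = 22.
CS = ½·(92.5 − 81.5)·22 = 121; PS = (81.5 − 81.5)·22 = 0; TS = 121.
Monopoly sets MR = MC: 92.5 − Q = 81.5 ⇒ Q = 11, P = 92.5 − 0.5·11 = 87.
CS = ½·(92.5 − 87)·11 = 30.25; PS = (87 − 81.5)·11 = 60.5; TS = 90.75.
In a 4-firm Cournot equilibrium, symmetry and the first-order condition give q = (92.5 − 81.5)/(2.5) = 4.4. So Q = 17.6 and P = 83.7.
CS = ½·(92.5 − 83.7)·17.6 = 77.44; PS = (83.7 − 81.5)·17.6 = 38.72; TS = 116.16.

Competition: TS = 121; Monopoly: TS = 90.75; Cournot: TS = 116.16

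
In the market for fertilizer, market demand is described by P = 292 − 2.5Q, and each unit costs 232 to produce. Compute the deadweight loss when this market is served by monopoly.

Perfect competition: P = MC = 232, so 292 − 2.5Q = 232 and Q = 24.
Monopoly sets MR = MC: 292 − 5Q = 232 ⇒ Q = 12, P = 292 − 2.5·12 = 262.
DWL is the triangle between Q = 12 and Q = 24: ½·(24 − 12)·(262 − 232) = 180.

DWL = 180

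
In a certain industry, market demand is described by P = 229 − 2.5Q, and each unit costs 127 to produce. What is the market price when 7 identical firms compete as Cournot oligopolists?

P = 139.75

In a 7-firm Cournot equilibrium, symmetry and the first-order condition give q = (229 − 127)/(20) = 5.1. So Q = 35.7 and P = 139.75.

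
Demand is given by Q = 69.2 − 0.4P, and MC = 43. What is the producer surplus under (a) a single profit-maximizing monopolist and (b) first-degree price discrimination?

Monopoly: PS = 1690; Perfect PD: PS = 3380

Inverting demand: P = 173 − 2.5Q.
A monopolist chooses Q where MR = MC. MR = 173 − 5Q; setting this equal to 43 gives Q = 26 and P = 108.
PS = (108 − 43)·26 = 1690.
With perfect price discrimination, output is the efficient level Q = 52 (where demand meets MC), but every buyer pays their willingness to pay: CS = 0 and PS = total surplus.
PS = ½·(173 − 43)·52 = 3380.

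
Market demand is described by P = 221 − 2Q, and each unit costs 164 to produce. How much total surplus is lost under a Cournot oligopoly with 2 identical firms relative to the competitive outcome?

DWL = 90.25

Under competition P = MC = 164, so Q = (221 − 164)/2 = 28.5.
In a 2-firm Cournot equilibrium, symmetry and the first-order condition give q = (221 − 164)/(6) = 9.5. So Q = 19 and P = 183.
DWL is the triangle between Q = 19 and Q = 28.5: ½·(28.5 − 19)·(183 − 164) = 90.25.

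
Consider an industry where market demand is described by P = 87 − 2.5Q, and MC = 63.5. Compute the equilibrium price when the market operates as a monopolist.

P = 75.25

Monopoly sets MR = MC: 87 − 5Q = 63.5 ⇒ Q = 4.7, P = 87 − 2.5·4.7 = 75.25.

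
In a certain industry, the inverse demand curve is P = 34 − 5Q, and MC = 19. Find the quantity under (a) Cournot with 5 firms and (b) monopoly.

In a 5-firm Cournot equilibrium, symmetry and the first-order condition give q = (34 − 19)/(30) = 0.5. So Q = 2.5 and P = 21.5.
Monopoly sets MR = MC: 34 − 10Q = 19 ⇒ Q = 1.5, P = 34 − 5·1.5 = 26.5.

Cournot: Q = 2.5; Monopoly: Q = 1.5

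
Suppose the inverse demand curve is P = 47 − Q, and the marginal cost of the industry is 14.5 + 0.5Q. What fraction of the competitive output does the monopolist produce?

Q_m/Q_c = 0.6

A monopolist chooses Q where MR = MC. MR = 47 − 2Q; setting this equal to 14.5 + 0.5Q gives Q = 13 and P = 34.
Under competition P = MC: 47 − Q = 14.5 + 0.5Q ⇒ Q = 65/3, P = 76/3.
Ratio Q_m/Q_c = 13/(65/3) = 0.6.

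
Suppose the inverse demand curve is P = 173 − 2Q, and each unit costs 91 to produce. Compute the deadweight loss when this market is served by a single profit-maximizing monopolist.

DWL = 420.25

Competitive firms price at marginal cost: P = 91, giving Q = 41.
A monopolist chooses Q where MR = MC. MR = 173 − 4Q; setting this equal to 91 gives Q = 20.5 and P = 132.
DWL is the triangle between Q = 20.5 and Q = 41: ½·(41 − 20.5)·(132 − 91) = 420.25.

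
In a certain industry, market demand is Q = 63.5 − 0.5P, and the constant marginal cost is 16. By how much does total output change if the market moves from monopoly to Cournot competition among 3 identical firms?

Total output rises by 13.875

Inverting demand: P = 127 − 2Q.
The monopolist equates marginal revenue to marginal cost: 127 − 4Q = 16, so Q = 27.75. From demand, P = 71.5.
Cournot with 3 identical firms: the symmetric best-response condition is 127 − 8q = 16. Each firm produces q = 13.875, total output Q = 41.625, price P = 43.75.
Change in total output: 41.625 − 27.75 = 13.875.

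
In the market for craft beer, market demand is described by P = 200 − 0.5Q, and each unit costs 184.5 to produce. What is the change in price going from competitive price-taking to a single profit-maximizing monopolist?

Under competition P = MC = 184.5, so Q = (200 − 184.5)/0.5 = 31.
Monopoly sets MR = MC: 200 − Q = 184.5 ⇒ Q = 15.5, P = 200 − 0.5·15.5 = 192.25.
Change in price: 192.25 − 184.5 = 7.75.

P rises by 7.75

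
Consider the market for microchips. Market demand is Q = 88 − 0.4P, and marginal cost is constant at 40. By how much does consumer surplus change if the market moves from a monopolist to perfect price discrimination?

Inverting demand: P = 220 − 2.5Q.
A monopolist chooses Q where MR = MC. MR = 220 − 5Q; setting this equal to 40 gives Q = 36 and P = 130.
CS = ½·(220 − 130)·36 = 1620.
Under first-degree price discrimination the firm charges each unit its demand price and produces up to where P = MC, i.e. Q = 72. Consumer surplus is zero; producer surplus equals total surplus.
CS = 0.
Change in consumer surplus: 0 − 1620 = −1620.

Consumer surplus falls by 1620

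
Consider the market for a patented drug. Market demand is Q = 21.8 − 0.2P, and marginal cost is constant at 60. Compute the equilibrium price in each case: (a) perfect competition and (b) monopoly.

Competition: P = 60; Monopoly: P = 84.5

Inverting demand: P = 109 − 5Q.
Under competition P = MC = 60, so Q = (109 − 60)/5 = 9.8.
The monopolist equates marginal revenue to marginal cost: 109 − 10Q = 60, so Q = 4.9. From demand, P = 84.5.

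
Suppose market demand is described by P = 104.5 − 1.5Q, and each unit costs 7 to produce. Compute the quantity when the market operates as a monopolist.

A monopolist chooses Q where MR = MC. MR = 104.5 − 3Q; setting this equal to 7 gives Q = 32.5 and P = 55.75.

Q = 32.5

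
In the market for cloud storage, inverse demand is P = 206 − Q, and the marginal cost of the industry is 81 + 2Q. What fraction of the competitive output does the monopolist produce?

A monopolist chooses Q where MR = MC. MR = 206 − 2Q; setting this equal to 81 + 2Q gives Q = 31.25 and P = 174.75.
Competitive equilibrium sets price equal to marginal cost: 206 − Q = 81 + 2Q, so Q = 125/3 and P = 493/3.
Ratio Q_m/Q_c = 31.25/(125/3) = 0.75.

Q_m/Q_c = 0.75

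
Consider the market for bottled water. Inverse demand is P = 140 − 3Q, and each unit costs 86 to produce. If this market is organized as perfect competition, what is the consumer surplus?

Under competition P = MC = 86, so Q = (140 − 86)/3 = 18.
CS = ½·(140 − 86)·18 = 486.

CS = 486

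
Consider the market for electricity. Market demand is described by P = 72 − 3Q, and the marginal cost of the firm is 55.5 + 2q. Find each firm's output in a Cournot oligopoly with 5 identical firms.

q_i = 0.825

With 5 symmetric Cournot firms, each firm's FOC gives 72 − 18q = 55.5 + 2q, so q = 0.825, Q = 5·0.825 = 4.125, and P = 59.625.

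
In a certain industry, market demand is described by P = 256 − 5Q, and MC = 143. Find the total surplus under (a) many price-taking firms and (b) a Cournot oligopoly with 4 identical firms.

Competitive firms price at marginal cost: P = 143, giving Q = 22.6.
CS = ½·(256 − 143)·22.6 = 1276.9; PS = (143 − 143)·22.6 = 0; TS = 1276.9.
Cournot with 4 identical firms: the symmetric best-response condition is 256 − 25q = 143. Each firm produces q = 4.52, total output Q = 18.08, price P = 165.6.
CS = ½·(256 − 165.6)·18.08 = 817.216; PS = (165.6 − 143)·18.08 = 408.608; TS = 1225.824.

Competition: TS = 1276.9; Cournot: TS = 1225.824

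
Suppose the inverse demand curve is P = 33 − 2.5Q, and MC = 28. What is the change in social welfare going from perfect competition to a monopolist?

TS falls by 1.25

Under competition P = MC = 28, so Q = (33 − 28)/2.5 = 2.
CS = ½·(33 − 28)·2 = 5; PS = (28 − 28)·2 = 0; TS = 5.
Monopoly sets MR = MC: 33 − 5Q = 28 ⇒ Q = 1, P = 33 − 2.5·1 = 30.5.
CS = ½·(33 − 30.5)·1 = 1.25; PS = (30.5 − 28)·1 = 2.5; TS = 3.75.
Change in social welfare: 3.75 − 5 = −1.25.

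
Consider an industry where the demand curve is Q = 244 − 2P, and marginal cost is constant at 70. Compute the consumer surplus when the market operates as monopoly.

Inverting demand: P = 122 − 0.5Q.
A monopolist chooses Q where MR = MC. MR = 122 − Q; setting this equal to 70 gives Q = 52 and P = 96.
CS = ½·(122 − 96)·52 = 676.

CS = 676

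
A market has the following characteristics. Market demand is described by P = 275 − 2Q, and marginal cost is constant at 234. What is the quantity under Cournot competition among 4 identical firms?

In a 4-firm Cournot equilibrium, symmetry and the first-order condition give q = (275 − 234)/(10) = 4.1. So Q = 16.4 and P = 242.2.

Q = 16.4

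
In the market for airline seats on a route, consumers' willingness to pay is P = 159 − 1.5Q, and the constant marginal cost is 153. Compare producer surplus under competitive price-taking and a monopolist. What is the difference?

Perfect competition: P = MC = 153, so 159 − 1.5Q = 153 and Q = 4.
PS = (153 − 153)·4 = 0.
A monopolist chooses Q where MR = MC. MR = 159 − 3Q; setting this equal to 153 gives Q = 2 and P = 156.
PS = (156 − 153)·2 = 6.
Change in producer surplus: 6 − 0 = 6.

PS rises by 6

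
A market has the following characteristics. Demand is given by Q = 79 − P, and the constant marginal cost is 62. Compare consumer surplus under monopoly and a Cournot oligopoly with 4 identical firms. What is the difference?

Inverting demand: P = 79 − Q.
The monopolist equates marginal revenue to marginal cost: 79 − 2Q = 62, so Q = 8.5. From demand, P = 70.5.
CS = ½·(79 − 70.5)·8.5 = 36.125.
With 4 symmetric Cournot firms, each firm's FOC gives 79 − 5q = 62, so q = 3.4, Q = 4·3.4 = 13.6, and P = 65.4.
CS = ½·(79 − 65.4)·13.6 = 92.48.
Change in consumer surplus: 92.48 − 36.125 = 56.355.

CS rises by 56.355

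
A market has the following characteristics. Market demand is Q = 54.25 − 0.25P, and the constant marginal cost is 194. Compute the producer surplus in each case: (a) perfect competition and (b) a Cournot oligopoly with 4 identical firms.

Inverting demand: P = 217 − 4Q.
Competitive firms price at marginal cost: P = 194, giving Q = 5.75.
PS = (194 − 194)·5.75 = 0.
With 4 symmetric Cournot firms, each firm's FOC gives 217 − 20q = 194, so q = 1.15, Q = 4·1.15 = 4.6, and P = 198.6.
PS = (198.6 − 194)·4.6 = 21.16.

Competition: PS = 0; Cournot: PS = 21.16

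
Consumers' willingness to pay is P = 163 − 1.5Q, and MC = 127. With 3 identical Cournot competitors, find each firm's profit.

π_i = 54

With 3 symmetric Cournot firms, each firm's FOC gives 163 − 6q = 127, so q = 6, Q = 3·6 = 18, and P = 136.
Each firm's profit = (136 − 127)·6 = 54.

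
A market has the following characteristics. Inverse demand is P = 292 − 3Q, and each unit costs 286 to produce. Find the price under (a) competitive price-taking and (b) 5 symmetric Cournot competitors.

Competitive firms price at marginal cost: P = 286, giving Q = 2.
In a 5-firm Cournot equilibrium, symmetry and the first-order condition give q = (292 − 286)/(18) = 1/3. So Q = 5/3 and P = 287.

Competition: P = 286; Cournot: P = 287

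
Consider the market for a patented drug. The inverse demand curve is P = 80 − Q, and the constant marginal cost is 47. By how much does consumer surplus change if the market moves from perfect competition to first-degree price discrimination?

CS falls by 544.5

Perfect competition: P = MC = 47, so 80 − Q = 47 and Q = 33.
CS = ½·(80 − 47)·33 = 544.5.
Under first-degree price discrimination the firm charges each unit its demand price and produces up to where P = MC, i.e. Q = 33. Consumer surplus is zero; producer surplus equals total surplus.
CS = 0.
Change in consumer surplus: 0 − 544.5 = −544.5.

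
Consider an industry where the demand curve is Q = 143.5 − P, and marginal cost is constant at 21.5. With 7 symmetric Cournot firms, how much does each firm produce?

Inverting demand: P = 143.5 − Q.
Cournot with 7 identical firms: the symmetric best-response condition is 143.5 − 8q = 21.5. Each firm produces q = 15.25, total output Q = 106.75, price P = 36.75.

q_i = 15.25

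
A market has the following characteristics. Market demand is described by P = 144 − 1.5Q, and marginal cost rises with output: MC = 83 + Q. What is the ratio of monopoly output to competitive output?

The monopolist equates marginal revenue to marginal cost: 144 − 3Q = 83 + Q, so Q = 15.25. From demand, P = 121.125.
Competitive equilibrium sets price equal to marginal cost: 144 − 1.5Q = 83 + Q, so Q = 24.4 and P = 107.4.
Ratio Q_m/Q_c = 15.25/24.4 = 0.625.

Q_m/Q_c = 0.625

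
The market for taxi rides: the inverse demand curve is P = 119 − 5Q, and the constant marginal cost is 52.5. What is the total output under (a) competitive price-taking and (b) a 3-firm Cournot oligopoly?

Competition: Q = 13.3; Cournot: Q = 9.975

Perfect competition: P = MC = 52.5, so 119 − 5Q = 52.5 and Q = 13.3.
In a 3-firm Cournot equilibrium, symmetry and the first-order condition give q = (119 − 52.5)/(20) = 3.325. So Q = 9.975 and P = 69.125.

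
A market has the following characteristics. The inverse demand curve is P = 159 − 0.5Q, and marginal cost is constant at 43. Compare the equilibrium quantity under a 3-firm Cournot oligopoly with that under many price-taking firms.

Cournot with 3 identical firms: the symmetric best-response condition is 159 − 2q = 43. Each firm produces q = 58, total output Q = 174, price P = 72.
Perfect competition: P = MC = 43, so 159 − 0.5Q = 43 and Q = 232.

Cournot: Q = 174; Competition: Q = 232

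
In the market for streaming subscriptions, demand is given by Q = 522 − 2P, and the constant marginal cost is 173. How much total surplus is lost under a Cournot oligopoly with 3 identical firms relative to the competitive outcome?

Inverting demand: P = 261 − 0.5Q.
Perfect competition: P = MC = 173, so 261 − 0.5Q = 173 and Q = 176.
Cournot with 3 identical firms: the symmetric best-response condition is 261 − 2q = 173. Each firm produces q = 44, total output Q = 132, price P = 195.
DWL is the triangle between Q = 132 and Q = 176: ½·(176 − 132)·(195 − 173) = 484.

DWL = 484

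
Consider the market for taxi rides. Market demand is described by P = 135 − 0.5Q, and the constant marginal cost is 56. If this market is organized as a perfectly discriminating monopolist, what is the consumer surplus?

Under first-degree price discrimination the firm charges each unit its demand price and produces up to where P = MC, i.e. Q = 158. Consumer surplus is zero; producer surplus equals total surplus.
CS = 0.

CS = 0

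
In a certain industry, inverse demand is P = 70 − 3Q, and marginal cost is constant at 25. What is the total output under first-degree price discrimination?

Q = 15

With perfect price discrimination, output is the efficient level Q = 15 (where demand meets MC), but every buyer pays their willingness to pay: CS = 0 and PS = total surplus.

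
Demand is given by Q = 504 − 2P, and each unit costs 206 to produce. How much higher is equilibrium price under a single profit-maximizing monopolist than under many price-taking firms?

Inverting demand: P = 252 − 0.5Q.
Competitive firms price at marginal cost: P = 206, giving Q = 92.
Monopoly sets MR = MC: 252 − Q = 206 ⇒ Q = 46, P = 252 − 0.5·46 = 229.
Change in equilibrium price: 229 − 206 = 23.

P rises by 23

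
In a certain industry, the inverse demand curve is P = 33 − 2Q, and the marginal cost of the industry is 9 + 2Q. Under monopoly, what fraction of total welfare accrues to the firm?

Monopoly sets MR = MC: 33 − 4Q = 9 + 2Q ⇒ Q = 4, P = 33 − 2·4 = 25.
CS = ½·(33 − 25)·4 = 16.
PS = P·Q − VC(Q) = 25·4 − (9·4 + ½·2·4²) = 48.
Share captured = PS/TS = 48/64 = 0.75.

PS/TS = 0.75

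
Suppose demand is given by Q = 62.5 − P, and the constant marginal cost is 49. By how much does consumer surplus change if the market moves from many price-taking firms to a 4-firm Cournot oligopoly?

Inverting demand: P = 62.5 − Q.
Perfect competition: P = MC = 49, so 62.5 − Q = 49 and Q = 13.5.
CS = ½·(62.5 − 49)·13.5 = 91.125.
Cournot with 4 identical firms: the symmetric best-response condition is 62.5 − 5q = 49. Each firm produces q = 2.7, total output Q = 10.8, price P = 51.7.
CS = ½·(62.5 − 51.7)·10.8 = 58.32.
Change in consumer surplus: 58.32 − 91.125 = −32.805.

CS falls by 32.805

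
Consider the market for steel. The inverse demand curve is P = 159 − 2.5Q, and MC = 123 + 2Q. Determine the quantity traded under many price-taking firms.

Q = 8

Competitive equilibrium sets price equal to marginal cost: 159 − 2.5Q = 123 + 2Q, so Q = 8 and P = 139.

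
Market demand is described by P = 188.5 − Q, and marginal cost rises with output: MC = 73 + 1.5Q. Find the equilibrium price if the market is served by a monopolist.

P = 155.5

Monopoly sets MR = MC: 188.5 − 2Q = 73 + 1.5Q ⇒ Q = 33, P = 188.5 − 33 = 155.5.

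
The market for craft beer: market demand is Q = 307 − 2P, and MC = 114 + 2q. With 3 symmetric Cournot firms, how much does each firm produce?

q_i = 9.875

Inverting demand: P = 153.5 − 0.5Q.
With 3 symmetric Cournot firms, each firm's FOC gives 153.5 − 2q = 114 + 2q, so q = 9.875, Q = 3·9.875 = 29.625, and P = 2219/16.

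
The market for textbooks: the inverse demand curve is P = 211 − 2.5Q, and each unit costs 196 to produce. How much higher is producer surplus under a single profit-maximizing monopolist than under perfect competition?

Producer surplus rises by 22.5

Under competition P = MC = 196, so Q = (211 − 196)/2.5 = 6.
PS = (196 − 196)·6 = 0.
A monopolist chooses Q where MR = MC. MR = 211 − 5Q; setting this equal to 196 gives Q = 3 and P = 203.5.
PS = (203.5 − 196)·3 = 22.5.
Change in producer surplus: 22.5 − 0 = 22.5.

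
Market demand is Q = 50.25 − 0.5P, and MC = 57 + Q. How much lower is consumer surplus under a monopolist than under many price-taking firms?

Consumer surplus falls by 134.56

Inverting demand: P = 100.5 − 2Q.
Competitive equilibrium sets price equal to marginal cost: 100.5 − 2Q = 57 + Q, so Q = 14.5 and P = 71.5.
CS = ½·(100.5 − 71.5)·14.5 = 210.25.
The monopolist equates marginal revenue to marginal cost: 100.5 − 4Q = 57 + Q, so Q = 8.7. From demand, P = 83.1.
CS = ½·(100.5 − 83.1)·8.7 = 75.69.
Change in consumer surplus: 75.69 − 210.25 = −134.56.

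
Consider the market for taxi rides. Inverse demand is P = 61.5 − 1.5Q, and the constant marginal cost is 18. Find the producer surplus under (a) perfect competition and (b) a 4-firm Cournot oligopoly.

Competitive firms price at marginal cost: P = 18, giving Q = 29.
PS = (18 − 18)·29 = 0.
With 4 symmetric Cournot firms, each firm's FOC gives 61.5 − 7.5q = 18, so q = 5.8, Q = 4·5.8 = 23.2, and P = 26.7.
PS = (26.7 − 18)·23.2 = 201.84.

Competition: PS = 0; Cournot: PS = 201.84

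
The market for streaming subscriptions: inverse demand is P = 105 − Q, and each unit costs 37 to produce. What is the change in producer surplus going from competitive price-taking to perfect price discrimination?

Competitive firms price at marginal cost: P = 37, giving Q = 68.
PS = (37 − 37)·68 = 0.
Under first-degree price discrimination the firm charges each unit its demand price and produces up to where P = MC, i.e. Q = 68. Consumer surplus is zero; producer surplus equals total surplus.
PS = ½·(105 − 37)·68 = 2312.
Change in producer surplus: 2312 − 0 = 2312.

Producer surplus rises by 2312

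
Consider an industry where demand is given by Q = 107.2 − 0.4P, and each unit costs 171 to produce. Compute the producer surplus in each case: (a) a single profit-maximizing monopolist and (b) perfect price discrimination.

Monopoly: PS = 940.9; Perfect PD: PS = 1881.8

Inverting demand: P = 268 − 2.5Q.
The monopolist equates marginal revenue to marginal cost: 268 − 5Q = 171, so Q = 19.4. From demand, P = 219.5.
PS = (219.5 − 171)·19.4 = 940.9.
Under first-degree price discrimination the firm charges each unit its demand price and produces up to where P = MC, i.e. Q = 38.8. Consumer surplus is zero; producer surplus equals total surplus.
PS = ½·(268 − 171)·38.8 = 1881.8.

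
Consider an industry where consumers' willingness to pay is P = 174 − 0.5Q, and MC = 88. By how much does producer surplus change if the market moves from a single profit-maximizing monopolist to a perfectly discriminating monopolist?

Producer surplus rises by 3698

A monopolist chooses Q where MR = MC. MR = 174 − Q; setting this equal to 88 gives Q = 86 and P = 131.
PS = (131 − 88)·86 = 3698.
Under first-degree price discrimination the firm charges each unit its demand price and produces up to where P = MC, i.e. Q = 172. Consumer surplus is zero; producer surplus equals total surplus.
PS = ½·(174 − 88)·172 = 7396.
Change in producer surplus: 7396 − 3698 = 3698.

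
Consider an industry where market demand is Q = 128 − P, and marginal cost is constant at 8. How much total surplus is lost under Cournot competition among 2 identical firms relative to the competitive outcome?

Inverting demand: P = 128 − Q.
Under competition P = MC = 8, so Q = (128 − 8)/1 = 120.
In a 2-firm Cournot equilibrium, symmetry and the first-order condition give q = (128 − 8)/(3) = 40. So Q = 80 and P = 48.
DWL is the triangle between Q = 80 and Q = 120: ½·(120 − 80)·(48 − 8) = 800.

DWL = 800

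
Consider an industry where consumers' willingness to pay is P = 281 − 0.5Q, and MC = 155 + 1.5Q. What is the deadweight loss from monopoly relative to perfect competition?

Competitive equilibrium sets price equal to marginal cost: 281 − 0.5Q = 155 + 1.5Q, so Q = 63 and P = 249.5.
The monopolist equates marginal revenue to marginal cost: 281 − Q = 155 + 1.5Q, so Q = 50.4. From demand, P = 255.8.
CS = ½·(281 − 249.5)·63 = 992.25; PS = (249.5·63 − 155·63 − ½·1.5·63²) = 2976.75; TS = 3969.
CS = ½·(281 − 255.8)·50.4 = 635.04; PS = (255.8·50.4 − 155·50.4 − ½·1.5·50.4²) = 3175.2; TS = 3810.24.
DWL = 3969 − 3810.24 = 158.76.

DWL = 158.76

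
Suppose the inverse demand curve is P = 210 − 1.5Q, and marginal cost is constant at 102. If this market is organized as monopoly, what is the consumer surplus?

Monopoly sets MR = MC: 210 − 3Q = 102 ⇒ Q = 36, P = 210 − 1.5·36 = 156.
CS = ½·(210 − 156)·36 = 972.

CS = 972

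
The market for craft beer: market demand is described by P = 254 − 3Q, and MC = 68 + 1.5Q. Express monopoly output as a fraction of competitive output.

Q_m/Q_c = 0.6

A monopolist chooses Q where MR = MC. MR = 254 − 6Q; setting this equal to 68 + 1.5Q gives Q = 24.8 and P = 179.6.
Under competition P = MC: 254 − 3Q = 68 + 1.5Q ⇒ Q = 124/3, P = 130.
Ratio Q_m/Q_c = 24.8/(124/3) = 0.6.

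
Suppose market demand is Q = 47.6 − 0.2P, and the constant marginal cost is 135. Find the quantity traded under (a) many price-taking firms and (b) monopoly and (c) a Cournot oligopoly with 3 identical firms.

Inverting demand: P = 238 − 5Q.
Competitive firms price at marginal cost: P = 135, giving Q = 20.6.
The monopolist equates marginal revenue to marginal cost: 238 − 10Q = 135, so Q = 10.3. From demand, P = 186.5.
With 3 symmetric Cournot firms, each firm's FOC gives 238 − 20q = 135, so q = 5.15, Q = 3·5.15 = 15.45, and P = 160.75.

Competition: Q = 20.6; Monopoly: Q = 10.3; Cournot: Q = 15.45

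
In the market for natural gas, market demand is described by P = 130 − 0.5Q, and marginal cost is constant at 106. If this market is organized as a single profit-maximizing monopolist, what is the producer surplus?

Monopoly sets MR = MC: 130 − Q = 106 ⇒ Q = 24, P = 130 − 0.5·24 = 118.
PS = (118 − 106)·24 = 288.

PS = 288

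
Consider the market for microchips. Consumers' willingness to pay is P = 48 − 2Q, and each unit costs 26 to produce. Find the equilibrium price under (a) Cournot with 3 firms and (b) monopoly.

Cournot with 3 identical firms: the symmetric best-response condition is 48 − 8q = 26. Each firm produces q = 2.75, total output Q = 8.25, price P = 31.5.
The monopolist equates marginal revenue to marginal cost: 48 − 4Q = 26, so Q = 5.5. From demand, P = 37.

Cournot: P = 31.5; Monopoly: P = 37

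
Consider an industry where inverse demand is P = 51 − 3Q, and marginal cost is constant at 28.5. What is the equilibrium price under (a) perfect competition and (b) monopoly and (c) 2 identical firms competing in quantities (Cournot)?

Competition: P = 28.5; Monopoly: P = 39.75; Cournot: P = 36

Under competition P = MC = 28.5, so Q = (51 − 28.5)/3 = 7.5.
The monopolist equates marginal revenue to marginal cost: 51 − 6Q = 28.5, so Q = 3.75. From demand, P = 39.75.
In a 2-firm Cournot equilibrium, symmetry and the first-order condition give q = (51 − 28.5)/(9) = 2.5. So Q = 5 and P = 36.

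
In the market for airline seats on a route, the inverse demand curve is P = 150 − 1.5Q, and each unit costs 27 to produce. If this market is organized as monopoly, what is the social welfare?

TS = 3782.25

Monopoly sets MR = MC: 150 − 3Q = 27 ⇒ Q = 41, P = 150 − 1.5·41 = 88.5.
CS = ½·(150 − 88.5)·41 = 1260.75; PS = (88.5 − 27)·41 = 2521.5; TS = 3782.25.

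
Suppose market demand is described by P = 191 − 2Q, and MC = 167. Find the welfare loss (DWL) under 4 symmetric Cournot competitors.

DWL = 5.76

Competitive firms price at marginal cost: P = 167, giving Q = 12.
With 4 symmetric Cournot firms, each firm's FOC gives 191 − 10q = 167, so q = 2.4, Q = 4·2.4 = 9.6, and P = 171.8.
DWL is the triangle between Q = 9.6 and Q = 12: ½·(12 − 9.6)·(171.8 − 167) = 5.76.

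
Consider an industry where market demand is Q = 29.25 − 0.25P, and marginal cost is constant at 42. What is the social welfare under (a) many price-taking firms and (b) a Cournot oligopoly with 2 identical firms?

Competition: TS = 703.125; Cournot: TS = 625

Inverting demand: P = 117 − 4Q.
Competitive firms price at marginal cost: P = 42, giving Q = 18.75.
CS = ½·(117 − 42)·18.75 = 703.125; PS = (42 − 42)·18.75 = 0; TS = 703.125.
Cournot with 2 identical firms: the symmetric best-response condition is 117 − 12q = 42. Each firm produces q = 6.25, total output Q = 12.5, price P = 67.
CS = ½·(117 − 67)·12.5 = 312.5; PS = (67 − 42)·12.5 = 312.5; TS = 625.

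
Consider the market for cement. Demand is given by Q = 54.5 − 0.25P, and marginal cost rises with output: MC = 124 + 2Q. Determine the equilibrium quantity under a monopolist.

Q = 9.4

Inverting demand: P = 218 − 4Q.
A monopolist chooses Q where MR = MC. MR = 218 − 8Q; setting this equal to 124 + 2Q gives Q = 9.4 and P = 180.4.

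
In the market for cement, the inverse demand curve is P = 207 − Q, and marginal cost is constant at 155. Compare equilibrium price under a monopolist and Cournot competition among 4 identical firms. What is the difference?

A monopolist chooses Q where MR = MC. MR = 207 − 2Q; setting this equal to 155 gives Q = 26 and P = 181.
Cournot with 4 identical firms: the symmetric best-response condition is 207 − 5q = 155. Each firm produces q = 10.4, total output Q = 41.6, price P = 165.4.
Change in equilibrium price: 165.4 − 181 = −15.6.

Equilibrium price falls by 15.6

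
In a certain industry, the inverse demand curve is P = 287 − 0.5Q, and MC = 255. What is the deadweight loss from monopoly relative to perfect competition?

Perfect competition: P = MC = 255, so 287 − 0.5Q = 255 and Q = 64.
Monopoly sets MR = MC: 287 − Q = 255 ⇒ Q = 32, P = 287 − 0.5·32 = 271.
DWL is the triangle between Q = 32 and Q = 64: ½·(64 − 32)·(271 − 255) = 256.

DWL = 256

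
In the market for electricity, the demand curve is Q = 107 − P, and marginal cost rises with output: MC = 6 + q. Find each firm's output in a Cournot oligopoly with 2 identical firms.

Inverting demand: P = 107 − Q.
With 2 symmetric Cournot firms, each firm's FOC gives 107 − 3q = 6 + q, so q = 25.25, Q = 2·25.25 = 50.5, and P = 56.5.

q_i = 25.25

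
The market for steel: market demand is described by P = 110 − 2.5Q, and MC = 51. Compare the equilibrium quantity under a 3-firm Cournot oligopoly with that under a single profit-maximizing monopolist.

Cournot: Q = 17.7; Monopoly: Q = 11.8

With 3 symmetric Cournot firms, each firm's FOC gives 110 − 10q = 51, so q = 5.9, Q = 3·5.9 = 17.7, and P = 65.75.
A monopolist chooses Q where MR = MC. MR = 110 − 5Q; setting this equal to 51 gives Q = 11.8 and P = 80.5.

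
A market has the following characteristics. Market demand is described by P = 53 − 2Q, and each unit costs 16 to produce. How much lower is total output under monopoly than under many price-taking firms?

Under competition P = MC = 16, so Q = (53 − 16)/2 = 18.5.
Monopoly sets MR = MC: 53 − 4Q = 16 ⇒ Q = 9.25, P = 53 − 2·9.25 = 34.5.
Change in total output: 9.25 − 18.5 = −9.25.

Q falls by 9.25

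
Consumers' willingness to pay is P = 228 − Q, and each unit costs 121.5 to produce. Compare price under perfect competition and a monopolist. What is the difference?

Competitive firms price at marginal cost: P = 121.5, giving Q = 106.5.
The monopolist equates marginal revenue to marginal cost: 228 − 2Q = 121.5, so Q = 53.25. From demand, P = 174.75.
Change in price: 174.75 − 121.5 = 53.25.

Price rises by 53.25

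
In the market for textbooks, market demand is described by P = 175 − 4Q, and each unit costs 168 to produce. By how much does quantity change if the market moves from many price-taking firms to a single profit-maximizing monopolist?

Quantity falls by 0.875

Perfect competition: P = MC = 168, so 175 − 4Q = 168 and Q = 1.75.
The monopolist equates marginal revenue to marginal cost: 175 − 8Q = 168, so Q = 0.875. From demand, P = 171.5.
Change in quantity: 0.875 − 1.75 = −0.875.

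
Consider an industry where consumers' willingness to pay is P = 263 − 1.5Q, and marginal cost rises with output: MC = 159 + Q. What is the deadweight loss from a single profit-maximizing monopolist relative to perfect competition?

DWL = 304.2

Competitive equilibrium sets price equal to marginal cost: 263 − 1.5Q = 159 + Q, so Q = 41.6 and P = 200.6.
Monopoly sets MR = MC: 263 − 3Q = 159 + Q ⇒ Q = 26, P = 263 − 1.5·26 = 224.
CS = ½·(263 − 200.6)·41.6 = 1297.92; PS = (200.6·41.6 − 159·41.6 − ½·1·41.6²) = 865.28; TS = 2163.2.
CS = ½·(263 − 224)·26 = 507; PS = (224·26 − 159·26 − ½·1·26²) = 1352; TS = 1859.
DWL = 2163.2 − 1859 = 304.2.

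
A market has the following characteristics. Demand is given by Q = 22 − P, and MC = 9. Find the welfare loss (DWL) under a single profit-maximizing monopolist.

DWL = 21.125

Inverting demand: P = 22 − Q.
Perfect competition: P = MC = 9, so 22 − Q = 9 and Q = 13.
A monopolist chooses Q where MR = MC. MR = 22 − 2Q; setting this equal to 9 gives Q = 6.5 and P = 15.5.
DWL is the triangle between Q = 6.5 and Q = 13: ½·(13 − 6.5)·(15.5 − 9) = 21.125.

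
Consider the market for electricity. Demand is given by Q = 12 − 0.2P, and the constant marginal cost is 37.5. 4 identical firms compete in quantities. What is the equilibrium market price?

P = 42

Inverting demand: P = 60 − 5Q.
With 4 symmetric Cournot firms, each firm's FOC gives 60 − 25q = 37.5, so q = 0.9, Q = 4·0.9 = 3.6, and P = 42.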